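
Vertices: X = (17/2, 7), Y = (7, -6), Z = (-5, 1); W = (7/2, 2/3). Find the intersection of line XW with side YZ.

Barycentric coordinates of W with respect to XYZ: (1/3, 1/3, 1/3).
On side YZ the X-coordinate is zero; dropping W's X-weight 1/3 and renormalizing the remaining 1/3 : 1/3 gives weights 1/2, 1/2 on Y, Z.
V = (1/2)·(7, -6) + (1/2)·(-5, 1) = (1, -5/2).

(1, -5/2)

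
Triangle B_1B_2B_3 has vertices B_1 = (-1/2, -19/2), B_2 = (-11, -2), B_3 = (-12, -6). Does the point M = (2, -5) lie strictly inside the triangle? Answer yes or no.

Barycentric coordinates of M: (10/9, 11/9, -4/3).
The three coordinates are positive, positive, negative; a point is interior exactly when all three are positive.

no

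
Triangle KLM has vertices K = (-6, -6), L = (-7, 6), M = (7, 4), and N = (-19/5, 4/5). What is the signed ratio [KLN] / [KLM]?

[KLM] = ½·((-6)·(6−4) + (-7)·(4−(-6)) + 7·(-6−6)) = ½·(-12 − 70 − 84) = -83.
[KLN] = ½·((-6)·(6−(4/5)) + (-7)·(4/5−(-6)) + (-19/5)·(-6−6)) = ½·(-156/5 − 238/5 + 228/5) = -83/5, so the ratio is (-83/5)/(-83) = 1/5.

1/5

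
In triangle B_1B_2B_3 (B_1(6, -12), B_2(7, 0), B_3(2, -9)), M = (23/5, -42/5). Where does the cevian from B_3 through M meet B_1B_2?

Barycentric coordinates of M with respect to B_1B_2B_3: (2/5, 1/5, 2/5).
On side B_1B_2 the B_3-coordinate is zero; dropping M's B_3-weight 2/5 and renormalizing the remaining 2/5 : 1/5 gives weights 2/3, 1/3 on B_1, B_2.
N = (2/3)·(6, -12) + (1/3)·(7, 0) = (19/3, -8).

(19/3, -8)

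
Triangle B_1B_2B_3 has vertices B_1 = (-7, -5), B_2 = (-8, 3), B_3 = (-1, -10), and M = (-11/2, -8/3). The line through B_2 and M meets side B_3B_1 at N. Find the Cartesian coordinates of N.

(-3, -25/3)

Barycentric coordinates of M with respect to B_1B_2B_3: (1/6, 1/2, 1/3).
On side B_3B_1 the B_2-coordinate is zero; dropping M's B_2-weight 1/2 and renormalizing the remaining 1/3 : 1/6 gives weights 2/3, 1/3 on B_3, B_1.
N = (2/3)·(-1, -10) + (1/3)·(-7, -5) = (-3, -25/3).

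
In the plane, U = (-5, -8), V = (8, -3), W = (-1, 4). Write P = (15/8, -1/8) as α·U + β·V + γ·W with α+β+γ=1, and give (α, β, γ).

Signed area of the reference triangle: [UVW] = ½·((-5)·(-3−4) + 8·(4−(-8)) + (-1)·(-8−(-3))) = ½·(35 + 96 + 5) = 68.
[PVW] = ½·((15/8)·(-3−4) + 8·(4−(-1/8)) + (-1)·(-1/8−(-3))) = ½·(-105/8 + 33 − 23/8) = 17/2, so the U-coordinate is (17/2)/68 = 1/8.
[UPW] = ½·((-5)·(-1/8−4) + (15/8)·(4−(-8)) + (-1)·(-8−(-1/8))) = ½·(165/8 + 45/2 + 63/8) = 51/2, so the V-coordinate is 3/8.
[UVP] = ½·((-5)·(-3−(-1/8)) + 8·(-1/8−(-8)) + (15/8)·(-8−(-3))) = ½·(115/8 + 63 − 75/8) = 34, so the W-coordinate is 1/2.

(1/8, 3/8, 1/2)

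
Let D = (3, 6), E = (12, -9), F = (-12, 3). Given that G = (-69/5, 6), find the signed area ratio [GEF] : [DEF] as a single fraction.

[DEF] = ½·(3·(-9−3) + 12·(3−6) + (-12)·(6−(-9))) = ½·(-36 − 36 − 180) = -126.
[GEF] = ½·((-69/5)·(-9−3) + 12·(3−6) + (-12)·(6−(-9))) = ½·(828/5 − 36 − 180) = -126/5, so the ratio is (-126/5)/(-126) = 1/5.

1/5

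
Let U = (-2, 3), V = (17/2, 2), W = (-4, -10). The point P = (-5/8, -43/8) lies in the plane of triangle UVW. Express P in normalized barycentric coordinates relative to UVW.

(1/8, 1/4, 5/8)

Signed area of the reference triangle: [UVW] = ½·((-2)·(2−(-10)) + (17/2)·(-10−3) + (-4)·(3−2)) = ½·(-24 − 221/2 − 4) = -277/4.
[PVW] = ½·((-5/8)·(2−(-10)) + (17/2)·(-10−(-43/8)) + (-4)·(-43/8−2)) = ½·(-15/2 − 629/16 + 59/2) = -277/32, so the U-coordinate is (-277/32)/(-277/4) = 1/8.
[UPW] = ½·((-2)·(-43/8−(-10)) + (-5/8)·(-10−3) + (-4)·(3−(-43/8))) = ½·(-37/4 + 65/8 − 67/2) = -277/16, so the V-coordinate is 1/4.
[UVP] = ½·((-2)·(2−(-43/8)) + (17/2)·(-43/8−3) + (-5/8)·(3−2)) = ½·(-59/4 − 1139/16 − 5/8) = -1385/32, so the W-coordinate is 5/8.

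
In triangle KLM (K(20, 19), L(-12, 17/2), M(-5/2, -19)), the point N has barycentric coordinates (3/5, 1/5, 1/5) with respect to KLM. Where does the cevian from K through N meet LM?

Line KN meets LM where the K-coordinate vanishes; zeroing N's K-weight and renormalizing leaves L, M-weights 1/5 : 1/5 → (1/2, 1/2).
So J = (1/2)·L + (1/2)·M = (-29/4, -21/4).

(-29/4, -21/4)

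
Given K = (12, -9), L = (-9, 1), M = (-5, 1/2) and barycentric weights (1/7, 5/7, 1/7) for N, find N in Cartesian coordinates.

N = (1/7)·K + (5/7)·L + (1/7)·M.
x-coordinate: (1/7)·12 + (5/7)·(-9) + (1/7)·(-5) = -38/7.
y-coordinate: (1/7)·(-9) + (5/7)·1 + (1/7)·(1/2) = -1/2.

(-38/7, -1/2)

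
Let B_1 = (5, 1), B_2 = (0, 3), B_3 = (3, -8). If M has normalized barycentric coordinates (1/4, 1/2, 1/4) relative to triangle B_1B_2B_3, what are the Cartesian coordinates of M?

(2, -1/4)

M = (1/4)·B_1 + (1/2)·B_2 + (1/4)·B_3.
x-coordinate: (1/4)·5 + (1/2)·0 + (1/4)·3 = 2.
y-coordinate: (1/4)·1 + (1/2)·3 + (1/4)·(-8) = -1/4.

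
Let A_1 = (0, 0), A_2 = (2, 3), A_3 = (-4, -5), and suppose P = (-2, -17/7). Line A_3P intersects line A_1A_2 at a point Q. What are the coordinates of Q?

(2/3, 1)

Barycentric coordinates of P with respect to A_1A_2A_3: (2/7, 1/7, 4/7).
On side A_1A_2 the A_3-coordinate is zero; dropping P's A_3-weight 4/7 and renormalizing the remaining 2/7 : 1/7 gives weights 2/3, 1/3 on A_1, A_2.
Q = (2/3)·(0, 0) + (1/3)·(2, 3) = (2/3, 1).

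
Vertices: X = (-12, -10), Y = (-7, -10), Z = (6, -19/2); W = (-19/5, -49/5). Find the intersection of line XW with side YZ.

Barycentric coordinates of W with respect to XYZ: (2/5, 1/5, 2/5).
On side YZ the X-coordinate is zero; dropping W's X-weight 2/5 and renormalizing the remaining 1/5 : 2/5 gives weights 1/3, 2/3 on Y, Z.
V = (1/3)·(-7, -10) + (2/3)·(6, -19/2) = (5/3, -29/3).

(5/3, -29/3)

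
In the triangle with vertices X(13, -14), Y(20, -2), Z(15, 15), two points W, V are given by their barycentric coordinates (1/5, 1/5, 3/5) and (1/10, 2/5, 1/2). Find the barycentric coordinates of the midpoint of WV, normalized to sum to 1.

Since both coordinate triples sum to 1, the midpoint's barycentrics are the componentwise average.
(1/5+1/10)/2 = 3/20; similarly 3/10 and 11/20.

(3/20, 3/10, 11/20)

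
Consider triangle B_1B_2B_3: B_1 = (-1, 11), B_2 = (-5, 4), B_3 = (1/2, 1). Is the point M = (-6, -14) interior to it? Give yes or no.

Barycentric coordinates of M: (-204/101, 175/101, 130/101).
The three coordinates are negative, positive, positive; a point is interior exactly when all three are positive.

no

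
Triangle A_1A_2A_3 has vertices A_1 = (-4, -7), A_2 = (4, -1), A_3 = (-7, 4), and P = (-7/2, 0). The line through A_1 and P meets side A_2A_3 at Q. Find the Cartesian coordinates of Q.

Barycentric coordinates of P with respect to A_1A_2A_3: (1/4, 1/4, 1/2).
On side A_2A_3 the A_1-coordinate is zero; dropping P's A_1-weight 1/4 and renormalizing the remaining 1/4 : 1/2 gives weights 1/3, 2/3 on A_2, A_3.
Q = (1/3)·(4, -1) + (2/3)·(-7, 4) = (-10/3, 7/3).

(-10/3, 7/3)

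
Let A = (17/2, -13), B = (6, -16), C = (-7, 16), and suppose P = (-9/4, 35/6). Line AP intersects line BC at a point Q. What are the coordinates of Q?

Barycentric coordinates of P with respect to ABC: (1/6, 1/6, 2/3).
On side BC the A-coordinate is zero; dropping P's A-weight 1/6 and renormalizing the remaining 1/6 : 2/3 gives weights 1/5, 4/5 on B, C.
Q = (1/5)·(6, -16) + (4/5)·(-7, 16) = (-22/5, 48/5).

(-22/5, 48/5)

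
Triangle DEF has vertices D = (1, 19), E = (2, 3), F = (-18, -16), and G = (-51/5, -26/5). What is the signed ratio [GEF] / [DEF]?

[DEF] = ½·(1·(3−(-16)) + 2·(-16−19) + (-18)·(19−3)) = ½·(19 − 70 − 288) = -339/2.
[GEF] = ½·((-51/5)·(3−(-16)) + 2·(-16−(-26/5)) + (-18)·(-26/5−3)) = ½·(-969/5 − 108/5 + 738/5) = -339/10, so the ratio is (-339/10)/(-339/2) = 1/5.

1/5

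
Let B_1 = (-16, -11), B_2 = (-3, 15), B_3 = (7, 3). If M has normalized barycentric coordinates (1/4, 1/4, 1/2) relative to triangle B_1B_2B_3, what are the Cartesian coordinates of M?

M = (1/4)·B_1 + (1/4)·B_2 + (1/2)·B_3.
x-coordinate: (1/4)·(-16) + (1/4)·(-3) + (1/2)·7 = -5/4.
y-coordinate: (1/4)·(-11) + (1/4)·15 + (1/2)·3 = 5/2.

(-5/4, 5/2)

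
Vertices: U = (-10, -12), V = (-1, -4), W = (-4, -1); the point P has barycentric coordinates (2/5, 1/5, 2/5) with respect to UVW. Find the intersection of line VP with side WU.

(-7, -13/2)

Line VP meets WU where the V-coordinate vanishes; zeroing P's V-weight and renormalizing leaves W, U-weights 2/5 : 2/5 → (1/2, 1/2).
So Q = (1/2)·W + (1/2)·U = (-7, -13/2).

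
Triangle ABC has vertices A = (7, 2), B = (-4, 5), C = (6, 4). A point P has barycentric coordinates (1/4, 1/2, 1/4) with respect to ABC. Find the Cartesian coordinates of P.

(5/4, 4)

P = (1/4)·A + (1/2)·B + (1/4)·C.
x-coordinate: (1/4)·7 + (1/2)·(-4) + (1/4)·6 = 5/4.
y-coordinate: (1/4)·2 + (1/2)·5 + (1/4)·4 = 4.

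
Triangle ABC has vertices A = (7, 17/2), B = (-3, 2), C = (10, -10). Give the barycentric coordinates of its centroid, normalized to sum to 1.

(1/3, 1/3, 1/3)

The centroid is the average of the vertices, so each weight is 1/3.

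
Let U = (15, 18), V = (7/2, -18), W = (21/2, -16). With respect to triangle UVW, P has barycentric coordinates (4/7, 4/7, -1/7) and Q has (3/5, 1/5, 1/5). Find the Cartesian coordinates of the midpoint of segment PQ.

(1461/140, 22/7)

Barycentric coordinates of the midpoint are the average: (41/70, 27/70, 1/35).
Converting: (41/70)·U + (27/70)·V + (1/35)·W = (1461/140, 22/7).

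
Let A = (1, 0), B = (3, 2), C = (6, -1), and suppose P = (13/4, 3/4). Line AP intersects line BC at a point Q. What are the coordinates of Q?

Barycentric coordinates of P with respect to ABC: (1/4, 1/2, 1/4).
On side BC the A-coordinate is zero; dropping P's A-weight 1/4 and renormalizing the remaining 1/2 : 1/4 gives weights 2/3, 1/3 on B, C.
Q = (2/3)·(3, 2) + (1/3)·(6, -1) = (4, 1).

(4, 1)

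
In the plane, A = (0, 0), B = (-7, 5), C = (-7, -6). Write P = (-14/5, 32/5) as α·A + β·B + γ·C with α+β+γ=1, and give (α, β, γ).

(3/5, 4/5, -2/5)

Signed area of the reference triangle: [ABC] = ½·(0·(5−(-6)) + (-7)·(-6−0) + (-7)·(0−5)) = ½·(0 + 42 + 35) = 77/2.
[PBC] = ½·((-14/5)·(5−(-6)) + (-7)·(-6−(32/5)) + (-7)·(32/5−5)) = ½·(-154/5 + 434/5 − 49/5) = 231/10, so the A-coordinate is (231/10)/(77/2) = 3/5.
[APC] = ½·(0·(32/5−(-6)) + (-14/5)·(-6−0) + (-7)·(0−(32/5))) = ½·(0 + 84/5 + 224/5) = 154/5, so the B-coordinate is 4/5.
[ABP] = ½·(0·(5−(32/5)) + (-7)·(32/5−0) + (-14/5)·(0−5)) = ½·(0 − 224/5 + 14) = -77/5, so the C-coordinate is -2/5.
Check: 3/5 + 4/5 − 2/5 = 1.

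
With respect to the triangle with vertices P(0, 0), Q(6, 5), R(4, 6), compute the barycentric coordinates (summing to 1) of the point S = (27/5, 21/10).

(2/5, 3/2, -9/10)

Signed area of the reference triangle: [PQR] = ½·(0·(5−6) + 6·(6−0) + 4·(0−5)) = ½·(0 + 36 − 20) = 8.
[SQR] = ½·((27/5)·(5−6) + 6·(6−(21/10)) + 4·(21/10−5)) = ½·(-27/5 + 117/5 − 58/5) = 16/5, so the P-coordinate is (16/5)/8 = 2/5.
[PSR] = ½·(0·(21/10−6) + (27/5)·(6−0) + 4·(0−(21/10))) = ½·(0 + 162/5 − 42/5) = 12, so the Q-coordinate is 3/2.
[PQS] = ½·(0·(5−(21/10)) + 6·(21/10−0) + (27/5)·(0−5)) = ½·(0 + 63/5 − 27) = -36/5, so the R-coordinate is -9/10.
Check: 2/5 + 3/2 − 9/10 = 1.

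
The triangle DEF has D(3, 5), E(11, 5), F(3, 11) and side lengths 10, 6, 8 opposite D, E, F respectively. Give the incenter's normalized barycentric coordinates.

(5/12, 1/4, 1/3)

The incenter has barycentric coordinates proportional to the opposite side lengths: (10 : 6 : 8).
Normalizing by 10+6+8 = 24 gives (5/12, 1/4, 1/3).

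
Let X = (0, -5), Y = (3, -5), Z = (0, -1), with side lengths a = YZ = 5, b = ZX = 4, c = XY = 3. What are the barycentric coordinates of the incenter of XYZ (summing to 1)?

The incenter has barycentric coordinates proportional to the opposite side lengths: (5 : 4 : 3).
Normalizing by 5+4+3 = 12 gives (5/12, 1/3, 1/4).

(5/12, 1/3, 1/4)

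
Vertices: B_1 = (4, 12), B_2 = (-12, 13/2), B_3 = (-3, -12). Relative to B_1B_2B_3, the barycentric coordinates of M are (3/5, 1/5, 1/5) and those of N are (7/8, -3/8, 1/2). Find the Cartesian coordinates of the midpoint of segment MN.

Barycentric coordinates of the midpoint are the average: (59/80, -7/80, 7/20).
Converting: (59/80)·B_1 + (-7/80)·B_2 + (7/20)·B_3 = (59/20, 653/160).

(59/20, 653/160)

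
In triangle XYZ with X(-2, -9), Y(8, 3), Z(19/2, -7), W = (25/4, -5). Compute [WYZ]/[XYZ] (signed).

1/4

[XYZ] = ½·((-2)·(3−(-7)) + 8·(-7−(-9)) + (19/2)·(-9−3)) = ½·(-20 + 16 − 114) = -59.
[WYZ] = ½·((25/4)·(3−(-7)) + 8·(-7−(-5)) + (19/2)·(-5−3)) = ½·(125/2 − 16 − 76) = -59/4, so the ratio is (-59/4)/(-59) = 1/4.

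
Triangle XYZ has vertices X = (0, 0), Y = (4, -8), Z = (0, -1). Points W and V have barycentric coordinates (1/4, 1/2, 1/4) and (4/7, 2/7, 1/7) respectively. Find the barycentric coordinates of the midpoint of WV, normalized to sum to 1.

Since both coordinate triples sum to 1, the midpoint's barycentrics are the componentwise average.
(1/4+4/7)/2 = 23/56; similarly 11/28 and 11/56.

(23/56, 11/28, 11/56)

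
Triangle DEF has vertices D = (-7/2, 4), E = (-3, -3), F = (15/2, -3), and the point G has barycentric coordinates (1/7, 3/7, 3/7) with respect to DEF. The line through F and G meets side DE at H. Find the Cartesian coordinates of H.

Line FG meets DE where the F-coordinate vanishes; zeroing G's F-weight and renormalizing leaves D, E-weights 1/7 : 3/7 → (1/4, 3/4).
So H = (1/4)·D + (3/4)·E = (-25/8, -5/4).

(-25/8, -5/4)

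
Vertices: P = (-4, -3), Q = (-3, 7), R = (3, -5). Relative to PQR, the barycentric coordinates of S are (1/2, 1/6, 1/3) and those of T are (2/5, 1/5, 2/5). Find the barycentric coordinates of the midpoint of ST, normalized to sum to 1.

(9/20, 11/60, 11/30)

Since both coordinate triples sum to 1, the midpoint's barycentrics are the componentwise average.
(1/2+2/5)/2 = 9/20; similarly 11/60 and 11/30.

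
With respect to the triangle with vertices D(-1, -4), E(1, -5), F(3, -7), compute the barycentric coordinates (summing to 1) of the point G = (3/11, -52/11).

Signed area of the reference triangle: [DEF] = ½·((-1)·(-5−(-7)) + 1·(-7−(-4)) + 3·(-4−(-5))) = ½·(-2 − 3 + 3) = -1.
[GEF] = ½·((3/11)·(-5−(-7)) + 1·(-7−(-52/11)) + 3·(-52/11−(-5))) = ½·(6/11 − 25/11 + 9/11) = -5/11, so the D-coordinate is (-5/11)/(-1) = 5/11.
[DGF] = ½·((-1)·(-52/11−(-7)) + (3/11)·(-7−(-4)) + 3·(-4−(-52/11))) = ½·(-25/11 − 9/11 + 24/11) = -5/11, so the E-coordinate is 5/11.
[DEG] = ½·((-1)·(-5−(-52/11)) + 1·(-52/11−(-4)) + (3/11)·(-4−(-5))) = ½·(3/11 − 8/11 + 3/11) = -1/11, so the F-coordinate is 1/11.

(5/11, 5/11, 1/11)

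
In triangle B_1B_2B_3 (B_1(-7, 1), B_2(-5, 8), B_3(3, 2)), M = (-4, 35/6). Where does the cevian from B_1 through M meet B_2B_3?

Barycentric coordinates of M with respect to B_1B_2B_3: (1/6, 2/3, 1/6).
On side B_2B_3 the B_1-coordinate is zero; dropping M's B_1-weight 1/6 and renormalizing the remaining 2/3 : 1/6 gives weights 4/5, 1/5 on B_2, B_3.
N = (4/5)·(-5, 8) + (1/5)·(3, 2) = (-17/5, 34/5).

(-17/5, 34/5)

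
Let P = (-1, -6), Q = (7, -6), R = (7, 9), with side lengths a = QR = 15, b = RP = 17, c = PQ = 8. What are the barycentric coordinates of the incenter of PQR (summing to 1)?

(3/8, 17/40, 1/5)

The incenter has barycentric coordinates proportional to the opposite side lengths: (15 : 17 : 8).
Normalizing by 15+17+8 = 40 gives (3/8, 17/40, 1/5).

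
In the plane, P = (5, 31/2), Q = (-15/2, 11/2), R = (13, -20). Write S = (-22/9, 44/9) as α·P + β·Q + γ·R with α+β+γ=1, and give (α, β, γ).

Signed area of the reference triangle: [PQR] = ½·(5·(11/2−(-20)) + (-15/2)·(-20−(31/2)) + 13·(31/2−(11/2))) = ½·(255/2 + 1065/4 + 130) = 2095/8.
[SQR] = ½·((-22/9)·(11/2−(-20)) + (-15/2)·(-20−(44/9)) + 13·(44/9−(11/2))) = ½·(-187/3 + 560/3 − 143/18) = 2095/36, so the P-coordinate is (2095/36)/(2095/8) = 2/9.
[PSR] = ½·(5·(44/9−(-20)) + (-22/9)·(-20−(31/2)) + 13·(31/2−(44/9))) = ½·(1120/9 + 781/9 + 2483/18) = 2095/12, so the Q-coordinate is 2/3.
[PQS] = ½·(5·(11/2−(44/9)) + (-15/2)·(44/9−(31/2)) + (-22/9)·(31/2−(11/2))) = ½·(55/18 + 955/12 − 220/9) = 2095/72, so the R-coordinate is 1/9.

(2/9, 2/3, 1/9)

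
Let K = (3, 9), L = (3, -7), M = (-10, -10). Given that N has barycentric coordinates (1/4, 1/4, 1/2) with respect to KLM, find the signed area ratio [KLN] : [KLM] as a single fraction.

1/2

The signed ratio [KLN]/[KLM] equals the barycentric coordinate of N at vertex M, which is 1/2.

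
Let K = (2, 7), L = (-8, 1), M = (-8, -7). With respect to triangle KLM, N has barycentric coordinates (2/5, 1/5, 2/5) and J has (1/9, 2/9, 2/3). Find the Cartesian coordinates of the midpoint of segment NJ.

Barycentric coordinates of the midpoint are the average: (23/90, 19/90, 8/15).
Converting: (23/90)·K + (19/90)·L + (8/15)·M = (-49/9, -26/15).

(-49/9, -26/15)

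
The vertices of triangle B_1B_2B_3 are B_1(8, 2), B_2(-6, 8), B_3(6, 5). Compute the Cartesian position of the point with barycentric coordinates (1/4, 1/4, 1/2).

M = (1/4)·B_1 + (1/4)·B_2 + (1/2)·B_3.
x-coordinate: (1/4)·8 + (1/4)·(-6) + (1/2)·6 = 7/2.
y-coordinate: (1/4)·2 + (1/4)·8 + (1/2)·5 = 5.

(7/2, 5)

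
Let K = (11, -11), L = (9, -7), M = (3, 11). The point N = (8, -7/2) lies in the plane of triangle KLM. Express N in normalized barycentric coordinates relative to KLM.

Signed area of the reference triangle: [KLM] = ½·(11·(-7−11) + 9·(11−(-11)) + 3·(-11−(-7))) = ½·(-198 + 198 − 12) = -6.
[NLM] = ½·(8·(-7−11) + 9·(11−(-7/2)) + 3·(-7/2−(-7))) = ½·(-144 + 261/2 + 21/2) = -3/2, so the K-coordinate is (-3/2)/(-6) = 1/4.
[KNM] = ½·(11·(-7/2−11) + 8·(11−(-11)) + 3·(-11−(-7/2))) = ½·(-319/2 + 176 − 45/2) = -3, so the L-coordinate is 1/2.
[KLN] = ½·(11·(-7−(-7/2)) + 9·(-7/2−(-11)) + 8·(-11−(-7))) = ½·(-77/2 + 135/2 − 32) = -3/2, so the M-coordinate is 1/4.
Check: 1/4 + 1/2 + 1/4 = 1.

(1/4, 1/2, 1/4)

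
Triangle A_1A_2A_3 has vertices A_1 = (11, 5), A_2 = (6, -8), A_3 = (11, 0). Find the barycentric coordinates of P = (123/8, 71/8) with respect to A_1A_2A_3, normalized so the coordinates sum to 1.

Signed area of the reference triangle: [A_1A_2A_3] = ½·(11·(-8−0) + 6·(0−5) + 11·(5−(-8))) = ½·(-88 − 30 + 143) = 25/2.
[PA_2A_3] = ½·((123/8)·(-8−0) + 6·(0−(71/8)) + 11·(71/8−(-8))) = ½·(-123 − 213/4 + 1485/8) = 75/16, so the A_1-coordinate is (75/16)/(25/2) = 3/8.
[A_1PA_3] = ½·(11·(71/8−0) + (123/8)·(0−5) + 11·(5−(71/8))) = ½·(781/8 − 615/8 − 341/8) = -175/16, so the A_2-coordinate is -7/8.
[A_1A_2P] = ½·(11·(-8−(71/8)) + 6·(71/8−5) + (123/8)·(5−(-8))) = ½·(-1485/8 + 93/4 + 1599/8) = 75/4, so the A_3-coordinate is 3/2.
Check: 3/8 − 7/8 + 3/2 = 1.

(3/8, -7/8, 3/2)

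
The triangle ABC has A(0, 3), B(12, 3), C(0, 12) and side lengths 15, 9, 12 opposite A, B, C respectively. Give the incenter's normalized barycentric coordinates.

(5/12, 1/4, 1/3)

The incenter has barycentric coordinates proportional to the opposite side lengths: (15 : 9 : 12).
Normalizing by 15+9+12 = 36 gives (5/12, 1/4, 1/3).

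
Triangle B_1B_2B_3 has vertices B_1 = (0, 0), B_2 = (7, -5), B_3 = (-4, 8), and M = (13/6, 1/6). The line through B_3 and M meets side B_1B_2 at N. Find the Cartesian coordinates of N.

(21/4, -15/4)

Barycentric coordinates of M with respect to B_1B_2B_3: (1/6, 1/2, 1/3).
On side B_1B_2 the B_3-coordinate is zero; dropping M's B_3-weight 1/3 and renormalizing the remaining 1/6 : 1/2 gives weights 1/4, 3/4 on B_1, B_2.
N = (1/4)·(0, 0) + (3/4)·(7, -5) = (21/4, -15/4).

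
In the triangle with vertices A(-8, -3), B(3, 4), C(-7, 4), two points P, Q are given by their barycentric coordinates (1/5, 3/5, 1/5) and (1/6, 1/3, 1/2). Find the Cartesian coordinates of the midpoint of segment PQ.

Barycentric coordinates of the midpoint are the average: (11/60, 7/15, 7/20).
Converting: (11/60)·A + (7/15)·B + (7/20)·C = (-151/60, 163/60).

(-151/60, 163/60)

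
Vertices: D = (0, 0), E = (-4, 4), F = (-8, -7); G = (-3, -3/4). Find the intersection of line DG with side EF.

(-6, -3/2)

Barycentric coordinates of G with respect to DEF: (1/2, 1/4, 1/4).
On side EF the D-coordinate is zero; dropping G's D-weight 1/2 and renormalizing the remaining 1/4 : 1/4 gives weights 1/2, 1/2 on E, F.
H = (1/2)·(-4, 4) + (1/2)·(-8, -7) = (-6, -3/2).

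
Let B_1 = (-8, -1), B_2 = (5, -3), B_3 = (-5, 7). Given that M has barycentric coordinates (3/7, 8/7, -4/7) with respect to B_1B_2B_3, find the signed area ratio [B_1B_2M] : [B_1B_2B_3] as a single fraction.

-4/7

The signed ratio [B_1B_2M]/[B_1B_2B_3] equals the barycentric coordinate of M at vertex B_3, which is -4/7.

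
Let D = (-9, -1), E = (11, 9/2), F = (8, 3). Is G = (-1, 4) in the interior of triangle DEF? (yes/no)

Barycentric coordinates of G: (11/9, 106/27, -112/27).
The three coordinates are positive, positive, negative; a point is interior exactly when all three are positive.

no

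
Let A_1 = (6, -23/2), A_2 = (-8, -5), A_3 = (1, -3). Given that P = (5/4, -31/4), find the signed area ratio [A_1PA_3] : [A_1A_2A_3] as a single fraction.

[A_1A_2A_3] = ½·(6·(-5−(-3)) + (-8)·(-3−(-23/2)) + 1·(-23/2−(-5))) = ½·(-12 − 68 − 13/2) = -173/4.
[A_1PA_3] = ½·(6·(-31/4−(-3)) + (5/4)·(-3−(-23/2)) + 1·(-23/2−(-31/4))) = ½·(-57/2 + 85/8 − 15/4) = -173/16, so the ratio is (-173/16)/(-173/4) = 1/4.

1/4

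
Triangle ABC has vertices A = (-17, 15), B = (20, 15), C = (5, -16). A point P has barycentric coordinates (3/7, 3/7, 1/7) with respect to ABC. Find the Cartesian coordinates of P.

P = (3/7)·A + (3/7)·B + (1/7)·C.
x-coordinate: (3/7)·(-17) + (3/7)·20 + (1/7)·5 = 2.
y-coordinate: (3/7)·15 + (3/7)·15 + (1/7)·(-16) = 74/7.

(2, 74/7)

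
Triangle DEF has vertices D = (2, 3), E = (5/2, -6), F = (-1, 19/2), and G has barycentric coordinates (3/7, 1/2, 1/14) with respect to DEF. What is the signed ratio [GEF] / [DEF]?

The signed ratio [GEF]/[DEF] equals the barycentric coordinate of G at vertex D, which is 3/7.

3/7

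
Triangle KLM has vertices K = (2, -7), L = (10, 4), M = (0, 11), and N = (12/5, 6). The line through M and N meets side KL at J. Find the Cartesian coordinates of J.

(6, -3/2)

Barycentric coordinates of N with respect to KLM: (1/5, 1/5, 3/5).
On side KL the M-coordinate is zero; dropping N's M-weight 3/5 and renormalizing the remaining 1/5 : 1/5 gives weights 1/2, 1/2 on K, L.
J = (1/2)·(2, -7) + (1/2)·(10, 4) = (6, -3/2).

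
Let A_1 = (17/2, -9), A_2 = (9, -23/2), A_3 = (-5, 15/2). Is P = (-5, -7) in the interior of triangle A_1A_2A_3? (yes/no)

no

Barycentric coordinates of P: (-406/51, 261/34, 131/102).
The three coordinates are negative, positive, positive; a point is interior exactly when all three are positive.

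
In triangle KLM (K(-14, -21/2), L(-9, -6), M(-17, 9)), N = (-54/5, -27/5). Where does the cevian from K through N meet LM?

Barycentric coordinates of N with respect to KLM: (1/5, 7/10, 1/10).
On side LM the K-coordinate is zero; dropping N's K-weight 1/5 and renormalizing the remaining 7/10 : 1/10 gives weights 7/8, 1/8 on L, M.
J = (7/8)·(-9, -6) + (1/8)·(-17, 9) = (-10, -33/8).

(-10, -33/8)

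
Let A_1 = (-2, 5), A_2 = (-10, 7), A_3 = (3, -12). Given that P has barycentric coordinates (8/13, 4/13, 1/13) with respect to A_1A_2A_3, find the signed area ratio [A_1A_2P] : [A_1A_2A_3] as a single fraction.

1/13

The signed ratio [A_1A_2P]/[A_1A_2A_3] equals the barycentric coordinate of P at vertex A_3, which is 1/13.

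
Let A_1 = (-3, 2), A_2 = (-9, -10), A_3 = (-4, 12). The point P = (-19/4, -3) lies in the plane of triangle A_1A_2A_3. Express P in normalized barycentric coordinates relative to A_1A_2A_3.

Signed area of the reference triangle: [A_1A_2A_3] = ½·((-3)·(-10−12) + (-9)·(12−2) + (-4)·(2−(-10))) = ½·(66 − 90 − 48) = -36.
[PA_2A_3] = ½·((-19/4)·(-10−12) + (-9)·(12−(-3)) + (-4)·(-3−(-10))) = ½·(209/2 − 135 − 28) = -117/4, so the A_1-coordinate is (-117/4)/(-36) = 13/16.
[A_1PA_3] = ½·((-3)·(-3−12) + (-19/4)·(12−2) + (-4)·(2−(-3))) = ½·(45 − 95/2 − 20) = -45/4, so the A_2-coordinate is 5/16.
[A_1A_2P] = ½·((-3)·(-10−(-3)) + (-9)·(-3−2) + (-19/4)·(2−(-10))) = ½·(21 + 45 − 57) = 9/2, so the A_3-coordinate is -1/8.
Check: 13/16 + 5/16 − 1/8 = 1.

(13/16, 5/16, -1/8)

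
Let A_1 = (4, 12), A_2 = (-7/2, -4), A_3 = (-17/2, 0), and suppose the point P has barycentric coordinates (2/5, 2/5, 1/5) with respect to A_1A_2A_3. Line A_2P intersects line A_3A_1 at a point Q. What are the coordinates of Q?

Line A_2P meets A_3A_1 where the A_2-coordinate vanishes; zeroing P's A_2-weight and renormalizing leaves A_3, A_1-weights 1/5 : 2/5 → (1/3, 2/3).
So Q = (1/3)·A_3 + (2/3)·A_1 = (-1/6, 8).

(-1/6, 8)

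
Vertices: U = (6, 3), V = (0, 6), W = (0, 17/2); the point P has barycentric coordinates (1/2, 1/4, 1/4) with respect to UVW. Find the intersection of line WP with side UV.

(4, 4)

Line WP meets UV where the W-coordinate vanishes; zeroing P's W-weight and renormalizing leaves U, V-weights 1/2 : 1/4 → (2/3, 1/3).
So Q = (2/3)·U + (1/3)·V = (4, 4).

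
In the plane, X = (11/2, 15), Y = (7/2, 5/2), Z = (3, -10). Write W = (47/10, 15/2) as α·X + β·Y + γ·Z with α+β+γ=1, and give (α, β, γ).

(2/3, 1/15, 4/15)

Signed area of the reference triangle: [XYZ] = ½·((11/2)·(5/2−(-10)) + (7/2)·(-10−15) + 3·(15−(5/2))) = ½·(275/4 − 175/2 + 75/2) = 75/8.
[WYZ] = ½·((47/10)·(5/2−(-10)) + (7/2)·(-10−(15/2)) + 3·(15/2−(5/2))) = ½·(235/4 − 245/4 + 15) = 25/4, so the X-coordinate is (25/4)/(75/8) = 2/3.
[XWZ] = ½·((11/2)·(15/2−(-10)) + (47/10)·(-10−15) + 3·(15−(15/2))) = ½·(385/4 − 235/2 + 45/2) = 5/8, so the Y-coordinate is 1/15.
[XYW] = ½·((11/2)·(5/2−(15/2)) + (7/2)·(15/2−15) + (47/10)·(15−(5/2))) = ½·(-55/2 − 105/4 + 235/4) = 5/2, so the Z-coordinate is 4/15.
Check: 2/3 + 1/15 + 4/15 = 1.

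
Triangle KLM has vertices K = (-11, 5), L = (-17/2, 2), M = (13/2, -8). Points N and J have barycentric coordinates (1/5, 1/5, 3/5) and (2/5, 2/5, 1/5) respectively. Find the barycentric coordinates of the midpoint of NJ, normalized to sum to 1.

(3/10, 3/10, 2/5)

Since both coordinate triples sum to 1, the midpoint's barycentrics are the componentwise average.
(1/5+2/5)/2 = 3/10; similarly 3/10 and 2/5.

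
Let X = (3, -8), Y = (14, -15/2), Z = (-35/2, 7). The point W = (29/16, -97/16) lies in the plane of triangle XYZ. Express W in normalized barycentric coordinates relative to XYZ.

Signed area of the reference triangle: [XYZ] = ½·(3·(-15/2−7) + 14·(7−(-8)) + (-35/2)·(-8−(-15/2))) = ½·(-87/2 + 210 + 35/4) = 701/8.
[WYZ] = ½·((29/16)·(-15/2−7) + 14·(7−(-97/16)) + (-35/2)·(-97/16−(-15/2))) = ½·(-841/32 + 1463/8 − 805/32) = 2103/32, so the X-coordinate is (2103/32)/(701/8) = 3/4.
[XWZ] = ½·(3·(-97/16−7) + (29/16)·(7−(-8)) + (-35/2)·(-8−(-97/16))) = ½·(-627/16 + 435/16 + 1085/32) = 701/64, so the Y-coordinate is 1/8.
[XYW] = ½·(3·(-15/2−(-97/16)) + 14·(-97/16−(-8)) + (29/16)·(-8−(-15/2))) = ½·(-69/16 + 217/8 − 29/32) = 701/64, so the Z-coordinate is 1/8.

(3/4, 1/8, 1/8)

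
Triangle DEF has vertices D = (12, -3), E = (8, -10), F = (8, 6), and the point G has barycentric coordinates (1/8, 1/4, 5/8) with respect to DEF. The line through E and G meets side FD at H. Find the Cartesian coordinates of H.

(26/3, 9/2)

Line EG meets FD where the E-coordinate vanishes; zeroing G's E-weight and renormalizing leaves F, D-weights 5/8 : 1/8 → (5/6, 1/6).
So H = (5/6)·F + (1/6)·D = (26/3, 9/2).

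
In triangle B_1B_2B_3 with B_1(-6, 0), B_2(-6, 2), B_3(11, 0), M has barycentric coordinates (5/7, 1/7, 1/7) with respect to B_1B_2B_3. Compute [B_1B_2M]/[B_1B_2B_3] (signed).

The signed ratio [B_1B_2M]/[B_1B_2B_3] equals the barycentric coordinate of M at vertex B_3, which is 1/7.

1/7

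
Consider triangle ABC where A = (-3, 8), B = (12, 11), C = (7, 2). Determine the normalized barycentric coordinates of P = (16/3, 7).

Signed area of the reference triangle: [ABC] = ½·((-3)·(11−2) + 12·(2−8) + 7·(8−11)) = ½·(-27 − 72 − 21) = -60.
[PBC] = ½·((16/3)·(11−2) + 12·(2−7) + 7·(7−11)) = ½·(48 − 60 − 28) = -20, so the A-coordinate is (-20)/(-60) = 1/3.
[APC] = ½·((-3)·(7−2) + (16/3)·(2−8) + 7·(8−7)) = ½·(-15 − 32 + 7) = -20, so the B-coordinate is 1/3.
[ABP] = ½·((-3)·(11−7) + 12·(7−8) + (16/3)·(8−11)) = ½·(-12 − 12 − 16) = -20, so the C-coordinate is 1/3.

(1/3, 1/3, 1/3)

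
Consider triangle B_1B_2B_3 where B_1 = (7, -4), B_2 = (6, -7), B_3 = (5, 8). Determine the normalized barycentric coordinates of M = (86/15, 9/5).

(4/15, 1/5, 8/15)

Signed area of the reference triangle: [B_1B_2B_3] = ½·(7·(-7−8) + 6·(8−(-4)) + 5·(-4−(-7))) = ½·(-105 + 72 + 15) = -9.
[MB_2B_3] = ½·((86/15)·(-7−8) + 6·(8−(9/5)) + 5·(9/5−(-7))) = ½·(-86 + 186/5 + 44) = -12/5, so the B_1-coordinate is (-12/5)/(-9) = 4/15.
[B_1MB_3] = ½·(7·(9/5−8) + (86/15)·(8−(-4)) + 5·(-4−(9/5))) = ½·(-217/5 + 344/5 − 29) = -9/5, so the B_2-coordinate is 1/5.
[B_1B_2M] = ½·(7·(-7−(9/5)) + 6·(9/5−(-4)) + (86/15)·(-4−(-7))) = ½·(-308/5 + 174/5 + 86/5) = -24/5, so the B_3-coordinate is 8/15.
Check: 4/15 + 1/5 + 8/15 = 1.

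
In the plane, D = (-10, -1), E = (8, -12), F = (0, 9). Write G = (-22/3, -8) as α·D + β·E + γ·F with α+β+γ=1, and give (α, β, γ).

Signed area of the reference triangle: [DEF] = ½·((-10)·(-12−9) + 8·(9−(-1)) + 0·(-1−(-12))) = ½·(210 + 80 + 0) = 145.
[GEF] = ½·((-22/3)·(-12−9) + 8·(9−(-8)) + 0·(-8−(-12))) = ½·(154 + 136 + 0) = 145, so the D-coordinate is 145/145 = 1.
[DGF] = ½·((-10)·(-8−9) + (-22/3)·(9−(-1)) + 0·(-1−(-8))) = ½·(170 − 220/3 + 0) = 145/3, so the E-coordinate is 1/3.
[DEG] = ½·((-10)·(-12−(-8)) + 8·(-8−(-1)) + (-22/3)·(-1−(-12))) = ½·(40 − 56 − 242/3) = -145/3, so the F-coordinate is -1/3.

(1, 1/3, -1/3)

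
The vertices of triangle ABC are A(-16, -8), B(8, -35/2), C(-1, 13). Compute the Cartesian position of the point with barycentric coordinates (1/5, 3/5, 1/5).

P = (1/5)·A + (3/5)·B + (1/5)·C.
x-coordinate: (1/5)·(-16) + (3/5)·8 + (1/5)·(-1) = 7/5.
y-coordinate: (1/5)·(-8) + (3/5)·(-35/2) + (1/5)·13 = -19/2.

(7/5, -19/2)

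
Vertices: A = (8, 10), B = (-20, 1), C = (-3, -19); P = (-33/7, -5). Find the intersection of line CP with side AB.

Barycentric coordinates of P with respect to ABC: (2/7, 2/7, 3/7).
On side AB the C-coordinate is zero; dropping P's C-weight 3/7 and renormalizing the remaining 2/7 : 2/7 gives weights 1/2, 1/2 on A, B.
Q = (1/2)·(8, 10) + (1/2)·(-20, 1) = (-6, 11/2).

(-6, 11/2)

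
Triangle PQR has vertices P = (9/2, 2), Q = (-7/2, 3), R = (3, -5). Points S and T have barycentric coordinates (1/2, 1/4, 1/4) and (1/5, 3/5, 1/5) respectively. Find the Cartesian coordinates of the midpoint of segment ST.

(61/80, 17/20)

Barycentric coordinates of the midpoint are the average: (7/20, 17/40, 9/40).
Converting: (7/20)·P + (17/40)·Q + (9/40)·R = (61/80, 17/20).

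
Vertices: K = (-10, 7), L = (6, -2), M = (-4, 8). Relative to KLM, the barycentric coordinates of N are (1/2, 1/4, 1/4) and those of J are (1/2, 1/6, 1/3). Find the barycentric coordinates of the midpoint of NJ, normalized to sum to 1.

(1/2, 5/24, 7/24)

Since both coordinate triples sum to 1, the midpoint's barycentrics are the componentwise average.
(1/2+1/2)/2 = 1/2; similarly 5/24 and 7/24.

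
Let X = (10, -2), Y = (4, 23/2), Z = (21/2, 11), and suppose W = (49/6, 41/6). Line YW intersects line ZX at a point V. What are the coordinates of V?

Barycentric coordinates of W with respect to XYZ: (1/3, 1/3, 1/3).
On side ZX the Y-coordinate is zero; dropping W's Y-weight 1/3 and renormalizing the remaining 1/3 : 1/3 gives weights 1/2, 1/2 on Z, X.
V = (1/2)·(21/2, 11) + (1/2)·(10, -2) = (41/4, 9/2).

(41/4, 9/2)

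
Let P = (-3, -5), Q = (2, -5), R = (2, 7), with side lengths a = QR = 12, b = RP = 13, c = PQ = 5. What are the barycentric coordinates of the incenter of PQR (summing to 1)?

The incenter has barycentric coordinates proportional to the opposite side lengths: (12 : 13 : 5).
Normalizing by 12+13+5 = 30 gives (2/5, 13/30, 1/6).

(2/5, 13/30, 1/6)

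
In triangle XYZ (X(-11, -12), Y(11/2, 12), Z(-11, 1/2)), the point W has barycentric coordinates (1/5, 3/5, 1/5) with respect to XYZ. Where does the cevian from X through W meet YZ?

(11/8, 73/8)

Line XW meets YZ where the X-coordinate vanishes; zeroing W's X-weight and renormalizing leaves Y, Z-weights 3/5 : 1/5 → (3/4, 1/4).
So V = (3/4)·Y + (1/4)·Z = (11/8, 73/8).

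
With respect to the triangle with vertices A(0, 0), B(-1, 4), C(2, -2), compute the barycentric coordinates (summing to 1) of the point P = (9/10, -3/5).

Signed area of the reference triangle: [ABC] = ½·(0·(4−(-2)) + (-1)·(-2−0) + 2·(0−4)) = ½·(0 + 2 − 8) = -3.
[PBC] = ½·((9/10)·(4−(-2)) + (-1)·(-2−(-3/5)) + 2·(-3/5−4)) = ½·(27/5 + 7/5 − 46/5) = -6/5, so the A-coordinate is (-6/5)/(-3) = 2/5.
[APC] = ½·(0·(-3/5−(-2)) + (9/10)·(-2−0) + 2·(0−(-3/5))) = ½·(0 − 9/5 + 6/5) = -3/10, so the B-coordinate is 1/10.
[ABP] = ½·(0·(4−(-3/5)) + (-1)·(-3/5−0) + (9/10)·(0−4)) = ½·(0 + 3/5 − 18/5) = -3/2, so the C-coordinate is 1/2.

(2/5, 1/10, 1/2)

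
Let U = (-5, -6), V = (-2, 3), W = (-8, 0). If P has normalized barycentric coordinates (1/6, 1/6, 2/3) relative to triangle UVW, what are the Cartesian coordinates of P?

P = (1/6)·U + (1/6)·V + (2/3)·W.
x-coordinate: (1/6)·(-5) + (1/6)·(-2) + (2/3)·(-8) = -13/2.
y-coordinate: (1/6)·(-6) + (1/6)·3 + (2/3)·0 = -1/2.

(-13/2, -1/2)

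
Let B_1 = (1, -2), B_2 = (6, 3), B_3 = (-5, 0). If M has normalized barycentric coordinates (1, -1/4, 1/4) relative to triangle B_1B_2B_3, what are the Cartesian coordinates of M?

M = 1·B_1 + (-1/4)·B_2 + (1/4)·B_3.
x-coordinate: 1·1 + (-1/4)·6 + (1/4)·(-5) = -7/4.
y-coordinate: 1·(-2) + (-1/4)·3 + (1/4)·0 = -11/4.

(-7/4, -11/4)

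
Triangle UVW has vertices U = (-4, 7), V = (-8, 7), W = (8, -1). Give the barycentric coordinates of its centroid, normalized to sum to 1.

(1/3, 1/3, 1/3)

The centroid is the average of the vertices, so each weight is 1/3.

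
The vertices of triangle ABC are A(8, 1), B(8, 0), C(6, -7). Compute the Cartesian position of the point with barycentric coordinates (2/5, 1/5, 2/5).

P = (2/5)·A + (1/5)·B + (2/5)·C.
x-coordinate: (2/5)·8 + (1/5)·8 + (2/5)·6 = 36/5.
y-coordinate: (2/5)·1 + (1/5)·0 + (2/5)·(-7) = -12/5.

(36/5, -12/5)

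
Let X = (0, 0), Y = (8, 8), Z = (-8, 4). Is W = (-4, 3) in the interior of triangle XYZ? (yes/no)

Barycentric coordinates of W: (1/3, 1/12, 7/12).
The three coordinates are positive, positive, positive; a point is interior exactly when all three are positive.

yes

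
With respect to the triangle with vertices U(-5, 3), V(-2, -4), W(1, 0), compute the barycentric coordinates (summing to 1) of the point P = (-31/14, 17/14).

(1/2, 1/14, 3/7)

Signed area of the reference triangle: [UVW] = ½·((-5)·(-4−0) + (-2)·(0−3) + 1·(3−(-4))) = ½·(20 + 6 + 7) = 33/2.
[PVW] = ½·((-31/14)·(-4−0) + (-2)·(0−(17/14)) + 1·(17/14−(-4))) = ½·(62/7 + 17/7 + 73/14) = 33/4, so the U-coordinate is (33/4)/(33/2) = 1/2.
[UPW] = ½·((-5)·(17/14−0) + (-31/14)·(0−3) + 1·(3−(17/14))) = ½·(-85/14 + 93/14 + 25/14) = 33/28, so the V-coordinate is 1/14.
[UVP] = ½·((-5)·(-4−(17/14)) + (-2)·(17/14−3) + (-31/14)·(3−(-4))) = ½·(365/14 + 25/7 − 31/2) = 99/14, so the W-coordinate is 3/7.
Check: 1/2 + 1/14 + 3/7 = 1.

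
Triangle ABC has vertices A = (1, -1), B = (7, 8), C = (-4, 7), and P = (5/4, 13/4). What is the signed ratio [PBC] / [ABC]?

[ABC] = ½·(1·(8−7) + 7·(7−(-1)) + (-4)·(-1−8)) = ½·(1 + 56 + 36) = 93/2.
[PBC] = ½·((5/4)·(8−7) + 7·(7−(13/4)) + (-4)·(13/4−8)) = ½·(5/4 + 105/4 + 19) = 93/4, so the ratio is (93/4)/(93/2) = 1/2.

1/2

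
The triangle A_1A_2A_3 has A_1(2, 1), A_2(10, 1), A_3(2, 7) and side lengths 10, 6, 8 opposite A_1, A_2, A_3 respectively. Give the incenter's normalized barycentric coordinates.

The incenter has barycentric coordinates proportional to the opposite side lengths: (10 : 6 : 8).
Normalizing by 10+6+8 = 24 gives (5/12, 1/4, 1/3).

(5/12, 1/4, 1/3)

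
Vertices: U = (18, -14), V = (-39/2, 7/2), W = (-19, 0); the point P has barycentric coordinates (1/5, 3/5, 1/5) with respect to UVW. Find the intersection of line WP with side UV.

Line WP meets UV where the W-coordinate vanishes; zeroing P's W-weight and renormalizing leaves U, V-weights 1/5 : 3/5 → (1/4, 3/4).
So Q = (1/4)·U + (3/4)·V = (-81/8, -7/8).

(-81/8, -7/8)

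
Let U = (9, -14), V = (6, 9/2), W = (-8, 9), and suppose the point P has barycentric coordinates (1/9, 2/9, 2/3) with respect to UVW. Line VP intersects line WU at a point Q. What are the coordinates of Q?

(-39/7, 40/7)

Line VP meets WU where the V-coordinate vanishes; zeroing P's V-weight and renormalizing leaves W, U-weights 2/3 : 1/9 → (6/7, 1/7).
So Q = (6/7)·W + (1/7)·U = (-39/7, 40/7).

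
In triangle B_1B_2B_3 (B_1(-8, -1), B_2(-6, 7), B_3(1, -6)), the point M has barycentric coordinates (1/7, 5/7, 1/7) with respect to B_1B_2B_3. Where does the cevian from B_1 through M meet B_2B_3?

Line B_1M meets B_2B_3 where the B_1-coordinate vanishes; zeroing M's B_1-weight and renormalizing leaves B_2, B_3-weights 5/7 : 1/7 → (5/6, 1/6).
So N = (5/6)·B_2 + (1/6)·B_3 = (-29/6, 29/6).

(-29/6, 29/6)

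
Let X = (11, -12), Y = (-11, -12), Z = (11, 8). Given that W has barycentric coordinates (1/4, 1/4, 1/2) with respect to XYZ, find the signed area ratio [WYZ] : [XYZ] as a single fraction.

The signed ratio [WYZ]/[XYZ] equals the barycentric coordinate of W at vertex X, which is 1/4.

1/4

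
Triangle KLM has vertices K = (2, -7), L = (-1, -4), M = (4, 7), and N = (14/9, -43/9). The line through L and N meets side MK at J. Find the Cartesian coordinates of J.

Barycentric coordinates of N with respect to KLM: (2/3, 2/9, 1/9).
On side MK the L-coordinate is zero; dropping N's L-weight 2/9 and renormalizing the remaining 1/9 : 2/3 gives weights 1/7, 6/7 on M, K.
J = (1/7)·(4, 7) + (6/7)·(2, -7) = (16/7, -5).

(16/7, -5)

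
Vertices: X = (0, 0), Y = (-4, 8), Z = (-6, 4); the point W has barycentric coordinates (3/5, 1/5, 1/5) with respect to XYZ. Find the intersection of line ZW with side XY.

Line ZW meets XY where the Z-coordinate vanishes; zeroing W's Z-weight and renormalizing leaves X, Y-weights 3/5 : 1/5 → (3/4, 1/4).
So V = (3/4)·X + (1/4)·Y = (-1, 2).

(-1, 2)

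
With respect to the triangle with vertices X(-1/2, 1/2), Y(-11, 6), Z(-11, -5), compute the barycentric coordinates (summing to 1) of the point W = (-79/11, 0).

Signed area of the reference triangle: [XYZ] = ½·((-1/2)·(6−(-5)) + (-11)·(-5−(1/2)) + (-11)·(1/2−6)) = ½·(-11/2 + 121/2 + 121/2) = 231/4.
[WYZ] = ½·((-79/11)·(6−(-5)) + (-11)·(-5−0) + (-11)·(0−6)) = ½·(-79 + 55 + 66) = 21, so the X-coordinate is 21/(231/4) = 4/11.
[XWZ] = ½·((-1/2)·(0−(-5)) + (-79/11)·(-5−(1/2)) + (-11)·(1/2−0)) = ½·(-5/2 + 79/2 − 11/2) = 63/4, so the Y-coordinate is 3/11.
[XYW] = ½·((-1/2)·(6−0) + (-11)·(0−(1/2)) + (-79/11)·(1/2−6)) = ½·(-3 + 11/2 + 79/2) = 21, so the Z-coordinate is 4/11.
Check: 4/11 + 3/11 + 4/11 = 1.

(4/11, 3/11, 4/11)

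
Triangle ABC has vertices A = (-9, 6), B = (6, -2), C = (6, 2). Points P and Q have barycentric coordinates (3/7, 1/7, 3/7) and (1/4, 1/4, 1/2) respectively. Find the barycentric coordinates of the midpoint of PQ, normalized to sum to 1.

(19/56, 11/56, 13/28)

Since both coordinate triples sum to 1, the midpoint's barycentrics are the componentwise average.
(3/7+1/4)/2 = 19/56; similarly 11/56 and 13/28.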